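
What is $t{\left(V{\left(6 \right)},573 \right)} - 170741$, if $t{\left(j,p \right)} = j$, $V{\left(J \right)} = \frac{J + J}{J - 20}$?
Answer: $- \frac{1195193}{7} \approx -1.7074 \cdot 10^{5}$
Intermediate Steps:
$V{\left(J \right)} = \frac{2 J}{-20 + J}$
$t{\left(V{\left(6 \right)},573 \right)} - 170741 = 2 \cdot 6 \frac{1}{-20 + 6} - 170741 = 2 \cdot 6 \frac{1}{-14} - 170741 = 2 \cdot 6 \left(- \frac{1}{14}\right) - 170741 = - \frac{6}{7} - 170741 = - \frac{1195193}{7}$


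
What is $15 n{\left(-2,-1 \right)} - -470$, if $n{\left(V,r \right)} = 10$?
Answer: $620$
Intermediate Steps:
$15 n{\left(-2,-1 \right)} - -470 = 15 \cdot 10 - -470 = 150 + 470 = 620$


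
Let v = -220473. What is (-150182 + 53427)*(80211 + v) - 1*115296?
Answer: 13570934514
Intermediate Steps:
(-150182 + 53427)*(80211 + v) - 1*115296 = (-150182 + 53427)*(80211 - 220473) - 1*115296 = -96755*(-140262) - 115296 = 13571049810 - 115296 = 13570934514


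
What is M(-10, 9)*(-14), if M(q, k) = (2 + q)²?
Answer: -896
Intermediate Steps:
M(-10, 9)*(-14) = (2 - 10)²*(-14) = (-8)²*(-14) = 64*(-14) = -896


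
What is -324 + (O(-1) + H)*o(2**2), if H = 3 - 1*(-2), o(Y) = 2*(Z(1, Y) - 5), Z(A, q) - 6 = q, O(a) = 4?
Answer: -234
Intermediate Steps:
Z(A, q) = 6 + q
o(Y) = 2 + 2*Y (o(Y) = 2*((6 + Y) - 5) = 2*(1 + Y) = 2 + 2*Y)
H = 5 (H = 3 + 2 = 5)
-324 + (O(-1) + H)*o(2**2) = -324 + (4 + 5)*(2 + 2*2**2) = -324 + 9*(2 + 2*4) = -324 + 9*(2 + 8) = -324 + 9*10 = -324 + 90 = -234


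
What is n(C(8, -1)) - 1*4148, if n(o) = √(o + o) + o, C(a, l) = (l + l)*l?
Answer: -4144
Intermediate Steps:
C(a, l) = 2*l² (C(a, l) = (2*l)*l = 2*l²)
n(o) = o + √2*√o (n(o) = √(2*o) + o = √2*√o + o = o + √2*√o)
n(C(8, -1)) - 1*4148 = (2*(-1)² + √2*√(2*(-1)²)) - 1*4148 = (2*1 + √2*√(2*1)) - 4148 = (2 + √2*√2) - 4148 = (2 + 2) - 4148 = 4 - 4148 = -4144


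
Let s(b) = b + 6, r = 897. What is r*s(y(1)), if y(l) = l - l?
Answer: 5382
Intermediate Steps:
y(l) = 0
s(b) = 6 + b
r*s(y(1)) = 897*(6 + 0) = 897*6 = 5382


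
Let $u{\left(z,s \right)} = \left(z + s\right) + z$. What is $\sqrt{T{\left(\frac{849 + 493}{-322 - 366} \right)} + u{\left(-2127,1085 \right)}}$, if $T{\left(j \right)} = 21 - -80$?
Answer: $2 i \sqrt{767} \approx 55.39 i$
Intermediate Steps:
$u{\left(z,s \right)} = s + 2 z$ ($u{\left(z,s \right)} = \left(s + z\right) + z = s + 2 z$)
$T{\left(j \right)} = 101$ ($T{\left(j \right)} = 21 + 80 = 101$)
$\sqrt{T{\left(\frac{849 + 493}{-322 - 366} \right)} + u{\left(-2127,1085 \right)}} = \sqrt{101 + \left(1085 + 2 \left(-2127\right)\right)} = \sqrt{101 + \left(1085 - 4254\right)} = \sqrt{101 - 3169} = \sqrt{-3068} = 2 i \sqrt{767}$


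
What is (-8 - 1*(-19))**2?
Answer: 121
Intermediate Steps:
(-8 - 1*(-19))**2 = (-8 + 19)**2 = 11**2 = 121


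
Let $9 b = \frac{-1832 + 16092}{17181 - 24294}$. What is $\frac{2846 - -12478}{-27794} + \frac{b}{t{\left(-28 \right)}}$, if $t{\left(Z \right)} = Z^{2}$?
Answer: $- \frac{96187200589}{174370272804} \approx -0.55163$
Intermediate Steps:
$b = - \frac{14260}{64017}$ ($b = \frac{\left(-1832 + 16092\right) \frac{1}{17181 - 24294}}{9} = \frac{14260 \frac{1}{-7113}}{9} = \frac{14260 \left(- \frac{1}{7113}\right)}{9} = \frac{1}{9} \left(- \frac{14260}{7113}\right) = - \frac{14260}{64017} \approx -0.22275$)
$\frac{2846 - -12478}{-27794} + \frac{b}{t{\left(-28 \right)}} = \frac{2846 - -12478}{-27794} - \frac{14260}{64017 \left(-28\right)^{2}} = \left(2846 + 12478\right) \left(- \frac{1}{27794}\right) - \frac{14260}{64017 \cdot 784} = 15324 \left(- \frac{1}{27794}\right) - \frac{3565}{12547332} = - \frac{7662}{13897} - \frac{3565}{12547332} = - \frac{96187200589}{174370272804}$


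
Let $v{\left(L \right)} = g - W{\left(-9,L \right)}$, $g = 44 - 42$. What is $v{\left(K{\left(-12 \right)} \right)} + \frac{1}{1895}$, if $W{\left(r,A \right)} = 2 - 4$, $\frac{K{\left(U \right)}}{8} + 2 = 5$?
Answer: $\frac{7581}{1895} \approx 4.0005$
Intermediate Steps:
$g = 2$
$K{\left(U \right)} = 24$ ($K{\left(U \right)} = -16 + 8 \cdot 5 = -16 + 40 = 24$)
$W{\left(r,A \right)} = -2$ ($W{\left(r,A \right)} = 2 - 4 = -2$)
$v{\left(L \right)} = 4$ ($v{\left(L \right)} = 2 - -2 = 2 + 2 = 4$)
$v{\left(K{\left(-12 \right)} \right)} + \frac{1}{1895} = 4 + \frac{1}{1895} = \frac{7581}{1895}$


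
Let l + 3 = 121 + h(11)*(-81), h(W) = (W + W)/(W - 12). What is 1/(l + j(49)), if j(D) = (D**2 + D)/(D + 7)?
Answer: 4/7775 ≈ 0.00051447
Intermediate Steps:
h(W) = 2*W/(-12 + W) (h(W) = (2*W)/(-12 + W) = 2*W/(-12 + W))
l = 1900 (l = -3 + (121 + (2*11/(-12 + 11))*(-81)) = -3 + (121 + (2*11/(-1))*(-81)) = -3 + (121 + (2*11*(-1))*(-81)) = -3 + (121 - 22*(-81)) = -3 + (121 + 1782) = -3 + 1903 = 1900)
j(D) = (D + D**2)/(7 + D)
1/(l + j(49)) = 1/(1900 + 49*(1 + 49)/(7 + 49)) = 1/(1900 + 49*50/56) = 1/(1900 + 49*(1/56)*50) = 1/(1900 + 175/4) = 1/(7775/4) = 4/7775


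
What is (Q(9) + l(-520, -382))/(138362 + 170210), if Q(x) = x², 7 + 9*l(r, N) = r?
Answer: 101/1388574 ≈ 7.2737e-5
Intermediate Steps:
l(r, N) = -7/9 + r/9
(Q(9) + l(-520, -382))/(138362 + 170210) = (9² + (-7/9 + (⅑)*(-520)))/(138362 + 170210) = (81 + (-7/9 - 520/9))/308572 = (81 - 527/9)*(1/308572) = (202/9)*(1/308572) = 101/1388574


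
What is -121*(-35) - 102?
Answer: 4133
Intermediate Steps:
-121*(-35) - 102 = 4235 - 102 = 4133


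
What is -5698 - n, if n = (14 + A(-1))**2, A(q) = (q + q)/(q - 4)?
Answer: -147634/25 ≈ -5905.4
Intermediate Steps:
A(q) = 2*q/(-4 + q) (A(q) = (2*q)/(-4 + q) = 2*q/(-4 + q))
n = 5184/25 (n = (14 + 2*(-1)/(-4 - 1))**2 = (14 + 2*(-1)/(-5))**2 = (14 + 2*(-1)*(-1/5))**2 = (14 + 2/5)**2 = (72/5)**2 = 5184/25 ≈ 207.36)
-5698 - n = -5698 - 1*5184/25 = -5698 - 5184/25 = -147634/25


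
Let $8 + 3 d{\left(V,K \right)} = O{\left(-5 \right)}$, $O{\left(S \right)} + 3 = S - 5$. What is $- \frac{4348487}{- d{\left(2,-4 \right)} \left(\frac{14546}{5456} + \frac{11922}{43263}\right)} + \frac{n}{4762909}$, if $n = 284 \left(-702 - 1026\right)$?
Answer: $- \frac{6733874908152832344}{31886889875015} \approx -2.1118 \cdot 10^{5}$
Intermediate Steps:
$O{\left(S \right)} = -8 + S$ ($O{\left(S \right)} = -3 + \left(S - 5\right) = -3 + \left(-5 + S\right) = -8 + S$)
$d{\left(V,K \right)} = -7$ ($d{\left(V,K \right)} = - \frac{8}{3} + \frac{-8 - 5}{3} = - \frac{8}{3} + \frac{1}{3} \left(-13\right) = - \frac{8}{3} - \frac{13}{3} = -7$)
$n = -490752$ ($n = 284 \left(-1728\right) = -490752$)
$- \frac{4348487}{- d{\left(2,-4 \right)} \left(\frac{14546}{5456} + \frac{11922}{43263}\right)} + \frac{n}{4762909} = - \frac{4348487}{\left(-1\right) \left(-7\right) \left(\frac{14546}{5456} + \frac{11922}{43263}\right)} - \frac{490752}{4762909} = - \frac{4348487}{7 \left(14546 \cdot \frac{1}{5456} + 11922 \cdot \frac{1}{43263}\right)} - \frac{490752}{4762909} = - \frac{4348487}{7 \left(\frac{7273}{2728} + \frac{3974}{14421}\right)} - \frac{490752}{4762909} = - \frac{4348487}{7 \cdot \frac{956405}{325128}} - \frac{490752}{4762909} = - \frac{4348487}{\frac{6694835}{325128}} - \frac{490752}{4762909} = \left(-4348487\right) \frac{325128}{6694835} - \frac{490752}{4762909} = - \frac{1413814881336}{6694835} - \frac{490752}{4762909} = - \frac{6733874908152832344}{31886889875015}$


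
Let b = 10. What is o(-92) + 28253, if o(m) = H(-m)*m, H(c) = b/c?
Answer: 28243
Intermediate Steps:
H(c) = 10/c
o(m) = -10 (o(m) = (10/((-m)))*m = (10*(-1/m))*m = (-10/m)*m = -10)
o(-92) + 28253 = -10 + 28253 = 28243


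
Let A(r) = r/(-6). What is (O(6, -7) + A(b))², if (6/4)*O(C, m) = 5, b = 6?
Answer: 49/9 ≈ 5.4444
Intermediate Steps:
O(C, m) = 10/3 (O(C, m) = (⅔)*5 = 10/3)
A(r) = -r/6 (A(r) = r*(-⅙) = -r/6)
(O(6, -7) + A(b))² = (10/3 - ⅙*6)² = (10/3 - 1)² = (7/3)² = 49/9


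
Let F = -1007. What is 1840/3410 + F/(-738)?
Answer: 479179/251658 ≈ 1.9041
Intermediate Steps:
1840/3410 + F/(-738) = 1840/3410 - 1007/(-738) = 1840*(1/3410) - 1007*(-1/738) = 184/341 + 1007/738 = 479179/251658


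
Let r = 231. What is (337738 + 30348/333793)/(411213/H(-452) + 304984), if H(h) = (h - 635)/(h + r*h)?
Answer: 61271260851317/7252146544764260 ≈ 0.0084487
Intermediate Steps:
H(h) = (-635 + h)/(232*h) (H(h) = (h - 635)/(h + 231*h) = (-635 + h)/((232*h)) = (-635 + h)*(1/(232*h)) = (-635 + h)/(232*h))
(337738 + 30348/333793)/(411213/H(-452) + 304984) = (337738 + 30348/333793)/(411213/(((1/232)*(-635 - 452)/(-452))) + 304984) = (337738 + 30348*(1/333793))/(411213/(((1/232)*(-1/452)*(-1087))) + 304984) = (337738 + 30348/333793)/(411213/(1087/104864) + 304984) = 112734610582/(333793*(411213*(104864/1087) + 304984)) = 112734610582/(333793*(43121440032/1087 + 304984)) = 112734610582/(333793*(43452957640/1087)) = (112734610582/333793)*(1087/43452957640) = 61271260851317/7252146544764260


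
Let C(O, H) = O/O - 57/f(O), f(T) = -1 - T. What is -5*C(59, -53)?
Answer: -39/4 ≈ -9.7500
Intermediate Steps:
C(O, H) = 1 - 57/(-1 - O) (C(O, H) = O/O - 57/(-1 - O) = 1 - 57/(-1 - O))
-5*C(59, -53) = -5*(58 + 59)/(1 + 59) = -5*117/60 = -117/12 = -5*39/20 = -39/4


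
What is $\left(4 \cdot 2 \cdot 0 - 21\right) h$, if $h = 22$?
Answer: $-462$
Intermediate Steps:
$\left(4 \cdot 2 \cdot 0 - 21\right) h = \left(4 \cdot 2 \cdot 0 - 21\right) 22 = \left(8 \cdot 0 - 21\right) 22 = \left(0 - 21\right) 22 = \left(-21\right) 22 = -462$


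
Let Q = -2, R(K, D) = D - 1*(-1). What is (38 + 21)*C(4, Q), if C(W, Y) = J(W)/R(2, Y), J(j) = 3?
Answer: -177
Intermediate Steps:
R(K, D) = 1 + D (R(K, D) = D + 1 = 1 + D)
C(W, Y) = 3/(1 + Y)
(38 + 21)*C(4, Q) = (38 + 21)*(3/(1 - 2)) = 59*(3/(-1)) = 59*(3*(-1)) = 59*(-3) = -177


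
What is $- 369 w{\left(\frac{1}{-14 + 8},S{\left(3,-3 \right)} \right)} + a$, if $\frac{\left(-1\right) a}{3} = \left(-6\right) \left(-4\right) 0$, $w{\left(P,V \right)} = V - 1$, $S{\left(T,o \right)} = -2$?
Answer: $1107$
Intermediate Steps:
$w{\left(P,V \right)} = -1 + V$
$a = 0$ ($a = - 3 \left(-6\right) \left(-4\right) 0 = - 3 \cdot 24 \cdot 0 = \left(-3\right) 0 = 0$)
$- 369 w{\left(\frac{1}{-14 + 8},S{\left(3,-3 \right)} \right)} + a = - 369 \left(-1 - 2\right) + 0 = \left(-369\right) \left(-3\right) + 0 = 1107 + 0 = 1107$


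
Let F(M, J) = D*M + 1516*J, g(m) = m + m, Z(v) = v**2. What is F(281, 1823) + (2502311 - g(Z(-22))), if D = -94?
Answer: 5238597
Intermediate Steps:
g(m) = 2*m
F(M, J) = -94*M + 1516*J
F(281, 1823) + (2502311 - g(Z(-22))) = (-94*281 + 1516*1823) + (2502311 - 2*(-22)**2) = (-26414 + 2763668) + (2502311 - 2*484) = 2737254 + (2502311 - 1*968) = 2737254 + (2502311 - 968) = 2737254 + 2501343 = 5238597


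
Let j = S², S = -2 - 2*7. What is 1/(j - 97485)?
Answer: -1/97229 ≈ -1.0285e-5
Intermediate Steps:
S = -16 (S = -2 - 14 = -16)
j = 256 (j = (-16)² = 256)
1/(j - 97485) = 1/(256 - 97485) = 1/(-97229) = -1/97229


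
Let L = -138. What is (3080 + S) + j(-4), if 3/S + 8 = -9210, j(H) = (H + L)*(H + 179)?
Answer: -200675863/9218 ≈ -21770.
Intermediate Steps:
j(H) = (-138 + H)*(179 + H) (j(H) = (H - 138)*(H + 179) = (-138 + H)*(179 + H))
S = -3/9218 (S = 3/(-8 - 9210) = 3/(-9218) = 3*(-1/9218) = -3/9218 ≈ -0.00032545)
(3080 + S) + j(-4) = (3080 - 3/9218) + (-24702 + (-4)**2 + 41*(-4)) = 28391437/9218 + (-24702 + 16 - 164) = 28391437/9218 - 24850 = -200675863/9218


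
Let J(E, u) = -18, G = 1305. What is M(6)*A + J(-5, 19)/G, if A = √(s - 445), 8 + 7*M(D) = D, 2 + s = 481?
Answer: -2/145 - 2*√34/7 ≈ -1.6798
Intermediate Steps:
s = 479 (s = -2 + 481 = 479)
M(D) = -8/7 + D/7
A = √34 (A = √(479 - 445) = √34 ≈ 5.8309)
M(6)*A + J(-5, 19)/G = (-8/7 + (⅐)*6)*√34 - 18/1305 = (-8/7 + 6/7)*√34 - 18*1/1305 = -2*√34/7 - 2/145 = -2/145 - 2*√34/7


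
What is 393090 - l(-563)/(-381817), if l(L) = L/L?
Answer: 150088444531/381817 ≈ 3.9309e+5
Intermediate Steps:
l(L) = 1
393090 - l(-563)/(-381817) = 393090 - 1/(-381817) = 393090 - (-1)/381817 = 393090 - 1*(-1/381817) = 393090 + 1/381817 = 150088444531/381817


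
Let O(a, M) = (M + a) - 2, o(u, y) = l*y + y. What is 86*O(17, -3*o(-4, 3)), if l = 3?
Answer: -1806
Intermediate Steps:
o(u, y) = 4*y (o(u, y) = 3*y + y = 4*y)
O(a, M) = -2 + M + a
86*O(17, -3*o(-4, 3)) = 86*(-2 - 12*3 + 17) = 86*(-2 - 3*12 + 17) = 86*(-2 - 36 + 17) = 86*(-21) = -1806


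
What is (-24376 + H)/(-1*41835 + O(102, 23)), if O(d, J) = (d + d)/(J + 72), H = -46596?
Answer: 6742340/3974121 ≈ 1.6966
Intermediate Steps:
O(d, J) = 2*d/(72 + J) (O(d, J) = (2*d)/(72 + J) = 2*d/(72 + J))
(-24376 + H)/(-1*41835 + O(102, 23)) = (-24376 - 46596)/(-1*41835 + 2*102/(72 + 23)) = -70972/(-41835 + 2*102/95) = -70972/(-41835 + 2*102*(1/95)) = -70972/(-41835 + 204/95) = -70972/(-3974121/95) = -70972*(-95/3974121) = 6742340/3974121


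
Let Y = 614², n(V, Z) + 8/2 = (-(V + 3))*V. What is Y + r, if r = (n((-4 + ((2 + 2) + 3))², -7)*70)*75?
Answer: -211004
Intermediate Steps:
n(V, Z) = -4 + V*(-3 - V) (n(V, Z) = -4 + (-(V + 3))*V = -4 + (-(3 + V))*V = -4 + (-3 - V)*V = -4 + V*(-3 - V))
Y = 376996
r = -588000 (r = ((-4 - ((-4 + ((2 + 2) + 3))²)² - 3*(-4 + ((2 + 2) + 3))²)*70)*75 = ((-4 - ((-4 + (4 + 3))²)² - 3*(-4 + (4 + 3))²)*70)*75 = ((-4 - ((-4 + 7)²)² - 3*(-4 + 7)²)*70)*75 = ((-4 - (3²)² - 3*3²)*70)*75 = ((-4 - 1*9² - 3*9)*70)*75 = ((-4 - 1*81 - 27)*70)*75 = ((-4 - 81 - 27)*70)*75 = -112*70*75 = -7840*75 = -588000)
Y + r = 376996 - 588000 = -211004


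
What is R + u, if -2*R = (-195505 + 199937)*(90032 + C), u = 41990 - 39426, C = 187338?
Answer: -614649356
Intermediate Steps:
u = 2564
R = -614651920 (R = -(-195505 + 199937)*(90032 + 187338)/2 = -2216*277370 = -1/2*1229303840 = -614651920)
R + u = -614651920 + 2564 = -614649356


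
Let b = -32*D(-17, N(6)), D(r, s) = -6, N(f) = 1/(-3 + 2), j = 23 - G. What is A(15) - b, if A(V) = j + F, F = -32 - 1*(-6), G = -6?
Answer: -189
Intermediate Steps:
F = -26 (F = -32 + 6 = -26)
j = 29 (j = 23 - 1*(-6) = 23 + 6 = 29)
N(f) = -1 (N(f) = 1/(-1) = -1)
A(V) = 3 (A(V) = 29 - 26 = 3)
b = 192 (b = -32*(-6) = 192)
A(15) - b = 3 - 1*192 = 3 - 192 = -189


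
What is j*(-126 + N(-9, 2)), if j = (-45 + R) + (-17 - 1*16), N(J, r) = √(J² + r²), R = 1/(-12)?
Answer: 19677/2 - 937*√85/12 ≈ 9118.6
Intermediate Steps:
R = -1/12 ≈ -0.083333
j = -937/12 (j = (-45 - 1/12) + (-17 - 1*16) = -541/12 + (-17 - 16) = -541/12 - 33 = -937/12 ≈ -78.083)
j*(-126 + N(-9, 2)) = -937*(-126 + √((-9)² + 2²))/12 = -937*(-126 + √(81 + 4))/12 = -937*(-126 + √85)/12 = 19677/2 - 937*√85/12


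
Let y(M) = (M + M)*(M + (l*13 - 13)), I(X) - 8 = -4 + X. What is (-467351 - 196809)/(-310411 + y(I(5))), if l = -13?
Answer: 132832/62705 ≈ 2.1184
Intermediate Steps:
I(X) = 4 + X (I(X) = 8 + (-4 + X) = 4 + X)
y(M) = 2*M*(-182 + M) (y(M) = (M + M)*(M + (-13*13 - 13)) = (2*M)*(M + (-169 - 13)) = (2*M)*(M - 182) = (2*M)*(-182 + M) = 2*M*(-182 + M))
(-467351 - 196809)/(-310411 + y(I(5))) = (-467351 - 196809)/(-310411 + 2*(4 + 5)*(-182 + (4 + 5))) = -664160/(-310411 + 2*9*(-182 + 9)) = -664160/(-310411 + 2*9*(-173)) = -664160/(-310411 - 3114) = -664160/(-313525) = -664160*(-1/313525) = 132832/62705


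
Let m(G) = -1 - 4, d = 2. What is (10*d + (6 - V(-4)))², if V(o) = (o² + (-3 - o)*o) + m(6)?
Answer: 361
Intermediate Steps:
m(G) = -5
V(o) = -5 + o² + o*(-3 - o) (V(o) = (o² + (-3 - o)*o) - 5 = (o² + o*(-3 - o)) - 5 = -5 + o² + o*(-3 - o))
(10*d + (6 - V(-4)))² = (10*2 + (6 - (-5 - 3*(-4))))² = (20 + (6 - (-5 + 12)))² = (20 + (6 - 1*7))² = (20 + (6 - 7))² = (20 - 1)² = 19² = 361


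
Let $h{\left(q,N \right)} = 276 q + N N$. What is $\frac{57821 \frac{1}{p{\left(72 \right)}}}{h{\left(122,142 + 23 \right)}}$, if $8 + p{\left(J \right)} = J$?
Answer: $\frac{57821}{3897408} \approx 0.014836$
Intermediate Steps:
$p{\left(J \right)} = -8 + J$
$h{\left(q,N \right)} = N^{2} + 276 q$ ($h{\left(q,N \right)} = 276 q + N^{2} = N^{2} + 276 q$)
$\frac{57821 \frac{1}{p{\left(72 \right)}}}{h{\left(122,142 + 23 \right)}} = \frac{57821 \frac{1}{-8 + 72}}{\left(142 + 23\right)^{2} + 276 \cdot 122} = \frac{57821 \cdot \frac{1}{64}}{165^{2} + 33672} = \frac{57821 \cdot \frac{1}{64}}{27225 + 33672} = \frac{57821}{64 \cdot 60897} = \frac{57821}{64} \cdot \frac{1}{60897} = \frac{57821}{3897408}$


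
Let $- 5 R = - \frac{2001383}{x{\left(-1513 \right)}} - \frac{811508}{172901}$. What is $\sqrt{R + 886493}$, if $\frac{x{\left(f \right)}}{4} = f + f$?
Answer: $\frac{\sqrt{24265677805787830029372170}}{5231984260} \approx 941.52$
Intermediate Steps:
$x{\left(f \right)} = 8 f$ ($x{\left(f \right)} = 4 \left(f + f\right) = 4 \cdot 2 f = 8 f$)
$R = - \frac{336218629251}{10463968520}$ ($R = - \frac{- \frac{2001383}{8 \left(-1513\right)} - \frac{811508}{172901}}{5} = - \frac{- \frac{2001383}{-12104} - \frac{811508}{172901}}{5} = - \frac{\left(-2001383\right) \left(- \frac{1}{12104}\right) - \frac{811508}{172901}}{5} = - \frac{\frac{2001383}{12104} - \frac{811508}{172901}}{5} = \left(- \frac{1}{5}\right) \frac{336218629251}{2092793704} = - \frac{336218629251}{10463968520} \approx -32.131$)
$\sqrt{R + 886493} = \sqrt{- \frac{336218629251}{10463968520} + 886493} = \sqrt{\frac{9275898626571109}{10463968520}} = \frac{\sqrt{24265677805787830029372170}}{5231984260}$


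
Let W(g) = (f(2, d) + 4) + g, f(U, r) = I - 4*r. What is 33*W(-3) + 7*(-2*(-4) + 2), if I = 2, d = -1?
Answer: 301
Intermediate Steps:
f(U, r) = 2 - 4*r
W(g) = 10 + g (W(g) = ((2 - 4*(-1)) + 4) + g = ((2 + 4) + 4) + g = (6 + 4) + g = 10 + g)
33*W(-3) + 7*(-2*(-4) + 2) = 33*(10 - 3) + 7*(-2*(-4) + 2) = 33*7 + 7*(8 + 2) = 231 + 7*10 = 231 + 70 = 301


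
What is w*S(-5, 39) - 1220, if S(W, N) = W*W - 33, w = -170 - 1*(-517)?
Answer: -3996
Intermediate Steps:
w = 347 (w = -170 + 517 = 347)
S(W, N) = -33 + W² (S(W, N) = W² - 33 = -33 + W²)
w*S(-5, 39) - 1220 = 347*(-33 + (-5)²) - 1220 = 347*(-33 + 25) - 1220 = 347*(-8) - 1220 = -2776 - 1220 = -3996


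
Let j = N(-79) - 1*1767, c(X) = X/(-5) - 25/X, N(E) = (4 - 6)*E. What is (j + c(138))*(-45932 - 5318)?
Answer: 5788067375/69 ≈ 8.3885e+7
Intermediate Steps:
N(E) = -2*E
c(X) = -25/X - X/5 (c(X) = X*(-⅕) - 25/X = -X/5 - 25/X = -25/X - X/5)
j = -1609 (j = -2*(-79) - 1*1767 = 158 - 1767 = -1609)
(j + c(138))*(-45932 - 5318) = (-1609 + (-25/138 - ⅕*138))*(-45932 - 5318) = (-1609 + (-25*1/138 - 138/5))*(-51250) = (-1609 + (-25/138 - 138/5))*(-51250) = (-1609 - 19169/690)*(-51250) = -1129379/690*(-51250) = 5788067375/69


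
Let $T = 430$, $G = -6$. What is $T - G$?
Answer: $436$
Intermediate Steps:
$T - G = 430 - -6 = 430 + 6 = 436$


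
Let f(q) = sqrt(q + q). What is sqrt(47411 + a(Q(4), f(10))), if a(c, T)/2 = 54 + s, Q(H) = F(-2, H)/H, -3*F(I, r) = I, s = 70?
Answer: sqrt(47659) ≈ 218.31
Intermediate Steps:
F(I, r) = -I/3
f(q) = sqrt(2)*sqrt(q) (f(q) = sqrt(2*q) = sqrt(2)*sqrt(q))
Q(H) = 2/(3*H) (Q(H) = (-1/3*(-2))/H = 2/(3*H))
a(c, T) = 248 (a(c, T) = 2*(54 + 70) = 2*124 = 248)
sqrt(47411 + a(Q(4), f(10))) = sqrt(47411 + 248) = sqrt(47659)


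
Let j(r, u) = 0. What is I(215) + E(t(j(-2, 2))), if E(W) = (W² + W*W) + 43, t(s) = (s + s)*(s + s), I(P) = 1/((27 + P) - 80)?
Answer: 6967/162 ≈ 43.006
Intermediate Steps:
I(P) = 1/(-53 + P)
t(s) = 4*s² (t(s) = (2*s)*(2*s) = 4*s²)
E(W) = 43 + 2*W² (E(W) = (W² + W²) + 43 = 2*W² + 43 = 43 + 2*W²)
I(215) + E(t(j(-2, 2))) = 1/(-53 + 215) + (43 + 2*(4*0²)²) = 1/162 + (43 + 2*(4*0)²) = 1/162 + (43 + 2*0²) = 1/162 + (43 + 2*0) = 1/162 + (43 + 0) = 1/162 + 43 = 6967/162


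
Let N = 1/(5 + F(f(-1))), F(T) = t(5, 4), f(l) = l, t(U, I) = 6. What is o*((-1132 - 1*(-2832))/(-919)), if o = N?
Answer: -1700/10109 ≈ -0.16817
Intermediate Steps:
F(T) = 6
N = 1/11 (N = 1/(5 + 6) = 1/11 ≈ 0.090909)
o = 1/11 ≈ 0.090909
o*((-1132 - 1*(-2832))/(-919)) = ((-1132 - 1*(-2832))/(-919))/11 = ((-1132 + 2832)*(-1/919))/11 = (1700*(-1/919))/11 = (1/11)*(-1700/919) = -1700/10109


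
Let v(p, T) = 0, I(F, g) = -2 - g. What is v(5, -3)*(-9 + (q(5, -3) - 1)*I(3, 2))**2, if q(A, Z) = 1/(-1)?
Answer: 0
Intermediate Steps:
q(A, Z) = -1 (q(A, Z) = 1*(-1) = -1)
v(5, -3)*(-9 + (q(5, -3) - 1)*I(3, 2))**2 = 0*(-9 + (-1 - 1)*(-2 - 1*2))**2 = 0*(-9 - 2*(-2 - 2))**2 = 0*(-9 - 2*(-4))**2 = 0*(-9 + 8)**2 = 0*(-1)**2 = 0*1 = 0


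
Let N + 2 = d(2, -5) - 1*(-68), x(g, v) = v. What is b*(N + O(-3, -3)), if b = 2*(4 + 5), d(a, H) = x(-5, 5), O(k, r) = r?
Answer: 1224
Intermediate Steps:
d(a, H) = 5
b = 18 (b = 2*9 = 18)
N = 71 (N = -2 + (5 - 1*(-68)) = -2 + (5 + 68) = -2 + 73 = 71)
b*(N + O(-3, -3)) = 18*(71 - 3) = 18*68 = 1224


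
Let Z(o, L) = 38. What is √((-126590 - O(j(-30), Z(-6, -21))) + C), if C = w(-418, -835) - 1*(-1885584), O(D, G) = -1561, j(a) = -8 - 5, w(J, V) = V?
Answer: 2*√439930 ≈ 1326.5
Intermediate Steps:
j(a) = -13
C = 1884749 (C = -835 - 1*(-1885584) = -835 + 1885584 = 1884749)
√((-126590 - O(j(-30), Z(-6, -21))) + C) = √((-126590 - 1*(-1561)) + 1884749) = √((-126590 + 1561) + 1884749) = √(-125029 + 1884749) = √1759720 = 2*√439930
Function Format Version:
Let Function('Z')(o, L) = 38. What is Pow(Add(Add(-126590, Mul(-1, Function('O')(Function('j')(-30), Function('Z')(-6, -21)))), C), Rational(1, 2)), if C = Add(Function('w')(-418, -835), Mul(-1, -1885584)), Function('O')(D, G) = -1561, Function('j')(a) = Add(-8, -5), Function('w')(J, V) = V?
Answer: Mul(2, Pow(439930, Rational(1, 2))) ≈ 1326.5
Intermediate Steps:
Function('j')(a) = -13
C = 1884749 (C = Add(-835, Mul(-1, -1885584)) = Add(-835, 1885584) = 1884749)
Pow(Add(Add(-126590, Mul(-1, Function('O')(Function('j')(-30), Function('Z')(-6, -21)))), C), Rational(1, 2)) = Pow(Add(Add(-126590, Mul(-1, -1561)), 1884749), Rational(1, 2)) = Pow(Add(Add(-126590, 1561), 1884749), Rational(1, 2)) = Pow(Add(-125029, 1884749), Rational(1, 2)) = Pow(1759720, Rational(1, 2)) = Mul(2, Pow(439930, Rational(1, 2)))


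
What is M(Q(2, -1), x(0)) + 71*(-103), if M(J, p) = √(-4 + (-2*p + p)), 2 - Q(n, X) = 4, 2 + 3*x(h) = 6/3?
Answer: -7313 + 2*I ≈ -7313.0 + 2.0*I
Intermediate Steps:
x(h) = 0 (x(h) = -⅔ + (6/3)/3 = -⅔ + (6*(⅓))/3 = -⅔ + (⅓)*2 = -⅔ + ⅔ = 0)
Q(n, X) = -2 (Q(n, X) = 2 - 1*4 = 2 - 4 = -2)
M(J, p) = √(-4 - p)
M(Q(2, -1), x(0)) + 71*(-103) = √(-4 - 1*0) + 71*(-103) = √(-4 + 0) - 7313 = √(-4) - 7313 = 2*I - 7313 = -7313 + 2*I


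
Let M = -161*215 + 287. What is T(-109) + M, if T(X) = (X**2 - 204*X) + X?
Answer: -320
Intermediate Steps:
T(X) = X**2 - 203*X
M = -34328 (M = -34615 + 287 = -34328)
T(-109) + M = -109*(-203 - 109) - 34328 = -109*(-312) - 34328 = 34008 - 34328 = -320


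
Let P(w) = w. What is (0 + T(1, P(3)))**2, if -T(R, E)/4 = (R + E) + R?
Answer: 400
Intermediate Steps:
T(R, E) = -8*R - 4*E (T(R, E) = -4*((R + E) + R) = -4*((E + R) + R) = -4*(E + 2*R) = -8*R - 4*E)
(0 + T(1, P(3)))**2 = (0 + (-8*1 - 4*3))**2 = (0 + (-8 - 12))**2 = (0 - 20)**2 = (-20)**2 = 400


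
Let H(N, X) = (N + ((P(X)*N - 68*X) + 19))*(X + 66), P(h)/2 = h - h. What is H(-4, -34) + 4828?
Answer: 79292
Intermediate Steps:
P(h) = 0 (P(h) = 2*(h - h) = 2*0 = 0)
H(N, X) = (66 + X)*(19 + N - 68*X) (H(N, X) = (N + ((0*N - 68*X) + 19))*(X + 66) = (N + ((0 - 68*X) + 19))*(66 + X) = (N + (-68*X + 19))*(66 + X) = (N + (19 - 68*X))*(66 + X) = (19 + N - 68*X)*(66 + X) = (66 + X)*(19 + N - 68*X))
H(-4, -34) + 4828 = (1254 - 4469*(-34) - 68*(-34)² + 66*(-4) - 4*(-34)) + 4828 = (1254 + 151946 - 68*1156 - 264 + 136) + 4828 = (1254 + 151946 - 78608 - 264 + 136) + 4828 = 74464 + 4828 = 79292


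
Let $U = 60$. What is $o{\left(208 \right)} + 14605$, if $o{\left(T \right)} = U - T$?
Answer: $14457$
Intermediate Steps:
$o{\left(T \right)} = 60 - T$
$o{\left(208 \right)} + 14605 = \left(60 - 208\right) + 14605 = -148 + 14605 = 14457$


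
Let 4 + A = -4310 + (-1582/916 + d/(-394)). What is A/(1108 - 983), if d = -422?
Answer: -389294153/11278250 ≈ -34.517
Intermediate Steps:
A = -389294153/90226 (A = -4 + (-4310 + (-1582/916 - 422/(-394))) = -4 + (-4310 + (-1582*1/916 - 422*(-1/394))) = -4 + (-4310 + (-791/458 + 211/197)) = -4 + (-4310 - 59189/90226) = -4 - 388933249/90226 = -389294153/90226 ≈ -4314.7)
A/(1108 - 983) = -389294153/(90226*(1108 - 983)) = -389294153/90226/125 = -389294153/90226*1/125 = -389294153/11278250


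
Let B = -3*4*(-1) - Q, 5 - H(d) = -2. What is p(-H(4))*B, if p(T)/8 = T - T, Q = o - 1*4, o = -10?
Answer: 0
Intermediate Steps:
H(d) = 7 (H(d) = 5 - 1*(-2) = 5 + 2 = 7)
Q = -14 (Q = -10 - 1*4 = -10 - 4 = -14)
p(T) = 0 (p(T) = 8*(T - T) = 8*0 = 0)
B = 26 (B = -3*4*(-1) - 1*(-14) = -12*(-1) + 14 = 12 + 14 = 26)
p(-H(4))*B = 0*26 = 0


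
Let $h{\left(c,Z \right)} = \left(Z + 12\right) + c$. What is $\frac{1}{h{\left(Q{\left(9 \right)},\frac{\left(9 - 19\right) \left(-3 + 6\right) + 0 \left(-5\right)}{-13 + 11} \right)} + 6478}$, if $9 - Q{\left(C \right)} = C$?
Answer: $\frac{1}{6505} \approx 0.00015373$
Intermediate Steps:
$Q{\left(C \right)} = 9 - C$
$h{\left(c,Z \right)} = 12 + Z + c$ ($h{\left(c,Z \right)} = \left(12 + Z\right) + c = 12 + Z + c$)
$\frac{1}{h{\left(Q{\left(9 \right)},\frac{\left(9 - 19\right) \left(-3 + 6\right) + 0 \left(-5\right)}{-13 + 11} \right)} + 6478} = \frac{1}{\left(12 + \frac{\left(9 - 19\right) \left(-3 + 6\right) + 0 \left(-5\right)}{-13 + 11} + \left(9 - 9\right)\right) + 6478} = \frac{1}{\left(12 + \frac{\left(-10\right) 3 + 0}{-2} + \left(9 - 9\right)\right) + 6478} = \frac{1}{\left(12 + \left(-30 + 0\right) \left(- \frac{1}{2}\right) + 0\right) + 6478} = \frac{1}{\left(12 - -15 + 0\right) + 6478} = \frac{1}{\left(12 + 15 + 0\right) + 6478} = \frac{1}{27 + 6478} = \frac{1}{6505}$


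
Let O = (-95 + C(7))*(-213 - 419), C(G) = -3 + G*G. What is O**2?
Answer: 959017024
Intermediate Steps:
C(G) = -3 + G**2
O = 30968 (O = (-95 + (-3 + 7**2))*(-213 - 419) = (-95 + (-3 + 49))*(-632) = (-95 + 46)*(-632) = -49*(-632) = 30968)
O**2 = 30968**2 = 959017024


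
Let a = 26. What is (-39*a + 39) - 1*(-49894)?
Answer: 48919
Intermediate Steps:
(-39*a + 39) - 1*(-49894) = (-39*26 + 39) - 1*(-49894) = (-1014 + 39) + 49894 = -975 + 49894 = 48919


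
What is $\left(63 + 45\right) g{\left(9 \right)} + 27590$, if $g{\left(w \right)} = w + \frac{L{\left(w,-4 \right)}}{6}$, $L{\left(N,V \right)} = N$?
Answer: $28724$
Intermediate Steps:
$g{\left(w \right)} = \frac{7 w}{6}$ ($g{\left(w \right)} = w + \frac{w}{6} = \frac{7 w}{6}$)
$\left(63 + 45\right) g{\left(9 \right)} + 27590 = \left(63 + 45\right) \frac{7}{6} \cdot 9 + 27590 = 108 \cdot \frac{21}{2} + 27590 = 1134 + 27590 = 28724$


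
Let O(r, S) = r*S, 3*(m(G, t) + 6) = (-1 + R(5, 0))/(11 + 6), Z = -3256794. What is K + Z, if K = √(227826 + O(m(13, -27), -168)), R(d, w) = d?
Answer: -3256794 + √66129218/17 ≈ -3.2563e+6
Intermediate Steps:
m(G, t) = -302/51 (m(G, t) = -6 + ((-1 + 5)/(11 + 6))/3 = -6 + (4/17)/3 = -6 + (4*(1/17))/3 = -6 + (⅓)*(4/17) = -6 + 4/51 = -302/51)
O(r, S) = S*r
K = √66129218/17 (K = √(227826 - 168*(-302/51)) = √(227826 + 16912/17) = √(3889954/17) = √66129218/17 ≈ 478.35)
K + Z = √66129218/17 - 3256794 = -3256794 + √66129218/17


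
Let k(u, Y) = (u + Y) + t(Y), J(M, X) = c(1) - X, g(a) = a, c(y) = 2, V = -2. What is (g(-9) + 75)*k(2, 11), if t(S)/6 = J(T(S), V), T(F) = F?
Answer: 2442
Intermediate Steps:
J(M, X) = 2 - X
t(S) = 24 (t(S) = 6*(2 - 1*(-2)) = 6*(2 + 2) = 6*4 = 24)
k(u, Y) = 24 + Y + u (k(u, Y) = (u + Y) + 24 = (Y + u) + 24 = 24 + Y + u)
(g(-9) + 75)*k(2, 11) = (-9 + 75)*(24 + 11 + 2) = 66*37 = 2442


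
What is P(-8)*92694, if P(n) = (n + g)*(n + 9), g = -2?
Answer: -926940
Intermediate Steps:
P(n) = (-2 + n)*(9 + n) (P(n) = (n - 2)*(n + 9) = (-2 + n)*(9 + n))
P(-8)*92694 = (-18 + (-8)² + 7*(-8))*92694 = (-18 + 64 - 56)*92694 = -10*92694 = -926940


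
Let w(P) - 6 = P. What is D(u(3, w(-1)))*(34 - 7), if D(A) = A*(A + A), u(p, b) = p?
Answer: 486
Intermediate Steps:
w(P) = 6 + P
D(A) = 2*A² (D(A) = A*(2*A) = 2*A²)
D(u(3, w(-1)))*(34 - 7) = (2*3²)*(34 - 7) = (2*9)*27 = 18*27 = 486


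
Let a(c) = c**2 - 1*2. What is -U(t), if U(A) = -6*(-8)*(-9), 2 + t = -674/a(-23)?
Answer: 432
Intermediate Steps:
a(c) = -2 + c**2 (a(c) = c**2 - 2 = -2 + c**2)
t = -1728/527 (t = -2 - 674/(-2 + (-23)**2) = -2 - 674/(-2 + 529) = -2 - 674/527 = -1728/527 ≈ -3.2789)
U(A) = -432 (U(A) = 48*(-9) = -432)
-U(t) = -1*(-432) = 432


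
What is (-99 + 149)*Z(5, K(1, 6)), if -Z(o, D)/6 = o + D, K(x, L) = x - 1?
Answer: -1500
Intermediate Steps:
K(x, L) = -1 + x
Z(o, D) = -6*D - 6*o (Z(o, D) = -6*(o + D) = -6*(D + o) = -6*D - 6*o)
(-99 + 149)*Z(5, K(1, 6)) = (-99 + 149)*(-6*(-1 + 1) - 6*5) = 50*(-6*0 - 30) = 50*(0 - 30) = 50*(-30) = -1500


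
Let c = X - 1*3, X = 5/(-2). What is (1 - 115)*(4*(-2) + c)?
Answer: 1539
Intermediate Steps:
X = -5/2 (X = 5*(-½) = -5/2 ≈ -2.5000)
c = -11/2 (c = -5/2 - 1*3 = -5/2 - 3 = -11/2 ≈ -5.5000)
(1 - 115)*(4*(-2) + c) = (1 - 115)*(4*(-2) - 11/2) = -114*(-8 - 11/2) = -114*(-27/2) = 1539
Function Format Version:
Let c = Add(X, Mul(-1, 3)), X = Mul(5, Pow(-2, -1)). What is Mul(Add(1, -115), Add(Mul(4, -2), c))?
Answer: 1539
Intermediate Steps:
X = Rational(-5, 2) (X = Mul(5, Rational(-1, 2)) = Rational(-5, 2) ≈ -2.5000)
c = Rational(-11, 2) (c = Add(Rational(-5, 2), Mul(-1, 3)) = Add(Rational(-5, 2), -3) = Rational(-11, 2) ≈ -5.5000)
Mul(Add(1, -115), Add(Mul(4, -2), c)) = Mul(Add(1, -115), Add(Mul(4, -2), Rational(-11, 2))) = Mul(-114, Add(-8, Rational(-11, 2))) = Mul(-114, Rational(-27, 2)) = 1539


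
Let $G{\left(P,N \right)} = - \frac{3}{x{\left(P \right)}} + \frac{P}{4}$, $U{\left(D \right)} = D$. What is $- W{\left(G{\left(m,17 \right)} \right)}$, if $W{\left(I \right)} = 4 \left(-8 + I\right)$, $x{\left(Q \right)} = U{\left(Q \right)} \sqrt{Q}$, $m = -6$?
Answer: $38 + \frac{i \sqrt{6}}{3} \approx 38.0 + 0.8165 i$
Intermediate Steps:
$x{\left(Q \right)} = Q^{\frac{3}{2}}$ ($x{\left(Q \right)} = Q \sqrt{Q} = Q^{\frac{3}{2}}$)
$G{\left(P,N \right)} = - \frac{3}{P^{\frac{3}{2}}} + \frac{P}{4}$
$W{\left(I \right)} = -32 + 4 I$
$- W{\left(G{\left(m,17 \right)} \right)} = - (-32 + 4 \left(- \frac{3}{\left(-6\right) i \sqrt{6}} + \frac{1}{4} \left(-6\right)\right)) = - (-32 + 4 \left(- 3 \frac{i \sqrt{6}}{36} - \frac{3}{2}\right)) = - (-32 + 4 \left(- \frac{i \sqrt{6}}{12} - \frac{3}{2}\right)) = - (-32 + 4 \left(- \frac{3}{2} - \frac{i \sqrt{6}}{12}\right)) = - (-32 - \left(6 + \frac{i \sqrt{6}}{3}\right)) = - (-38 - \frac{i \sqrt{6}}{3}) = 38 + \frac{i \sqrt{6}}{3}$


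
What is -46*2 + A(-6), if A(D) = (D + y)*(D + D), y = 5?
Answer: -80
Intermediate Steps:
A(D) = 2*D*(5 + D) (A(D) = (D + 5)*(D + D) = (5 + D)*(2*D) = 2*D*(5 + D))
-46*2 + A(-6) = -46*2 + 2*(-6)*(5 - 6) = -92 + 2*(-6)*(-1) = -92 + 12 = -80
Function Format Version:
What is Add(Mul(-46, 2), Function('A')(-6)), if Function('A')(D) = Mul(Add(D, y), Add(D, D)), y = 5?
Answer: -80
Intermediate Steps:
Function('A')(D) = Mul(2, D, Add(5, D)) (Function('A')(D) = Mul(Add(D, 5), Add(D, D)) = Mul(Add(5, D), Mul(2, D)) = Mul(2, D, Add(5, D)))
Add(Mul(-46, 2), Function('A')(-6)) = Add(Mul(-46, 2), Mul(2, -6, Add(5, -6))) = Add(-92, Mul(2, -6, -1)) = Add(-92, 12) = -80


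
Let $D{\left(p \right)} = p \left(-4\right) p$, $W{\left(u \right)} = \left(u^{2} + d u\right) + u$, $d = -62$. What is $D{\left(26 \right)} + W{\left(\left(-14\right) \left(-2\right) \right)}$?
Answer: $-3628$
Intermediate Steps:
$W{\left(u \right)} = u^{2} - 61 u$ ($W{\left(u \right)} = \left(u^{2} - 62 u\right) + u = u^{2} - 61 u$)
$D{\left(p \right)} = - 4 p^{2}$ ($D{\left(p \right)} = - 4 p p = - 4 p^{2}$)
$D{\left(26 \right)} + W{\left(\left(-14\right) \left(-2\right) \right)} = - 4 \cdot 26^{2} + \left(-14\right) \left(-2\right) \left(-61 - -28\right) = \left(-4\right) 676 + 28 \left(-61 + 28\right) = -2704 + 28 \left(-33\right) = -2704 - 924 = -3628$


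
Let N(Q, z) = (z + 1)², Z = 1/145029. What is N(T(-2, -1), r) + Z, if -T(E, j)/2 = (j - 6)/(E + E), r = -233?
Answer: 7806040897/145029 ≈ 53824.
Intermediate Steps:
Z = 1/145029 ≈ 6.8952e-6
T(E, j) = -(-6 + j)/E (T(E, j) = -2*(j - 6)/(E + E) = -2*(-6 + j)/(2*E) = -2*(-6 + j)*1/(2*E) = -(-6 + j)/E)
N(Q, z) = (1 + z)²
N(T(-2, -1), r) + Z = (1 - 233)² + 1/145029 = (-232)² + 1/145029 = 53824 + 1/145029 = 7806040897/145029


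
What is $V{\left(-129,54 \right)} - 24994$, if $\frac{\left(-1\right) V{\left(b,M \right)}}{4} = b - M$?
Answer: $-24262$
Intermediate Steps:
$V{\left(b,M \right)} = - 4 b + 4 M$ ($V{\left(b,M \right)} = - 4 \left(b - M\right) = - 4 b + 4 M$)
$V{\left(-129,54 \right)} - 24994 = \left(\left(-4\right) \left(-129\right) + 4 \cdot 54\right) - 24994 = \left(516 + 216\right) - 24994 = 732 - 24994 = -24262$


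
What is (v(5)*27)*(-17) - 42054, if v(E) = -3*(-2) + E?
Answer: -47103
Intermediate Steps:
v(E) = 6 + E
(v(5)*27)*(-17) - 42054 = ((6 + 5)*27)*(-17) - 42054 = (11*27)*(-17) - 42054 = 297*(-17) - 42054 = -5049 - 42054 = -47103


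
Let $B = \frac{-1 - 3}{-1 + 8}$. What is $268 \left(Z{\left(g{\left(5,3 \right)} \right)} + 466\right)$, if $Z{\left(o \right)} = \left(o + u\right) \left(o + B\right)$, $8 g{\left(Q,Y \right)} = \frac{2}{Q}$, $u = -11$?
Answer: $\frac{88492729}{700} \approx 1.2642 \cdot 10^{5}$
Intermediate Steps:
$B = - \frac{4}{7} \approx -0.57143$
$g{\left(Q,Y \right)} = \frac{1}{4 Q}$ ($g{\left(Q,Y \right)} = \frac{2 \frac{1}{Q}}{8} = \frac{1}{4 Q}$)
$Z{\left(o \right)} = \left(-11 + o\right) \left(- \frac{4}{7} + o\right)$ ($Z{\left(o \right)} = \left(o - 11\right) \left(o - \frac{4}{7}\right) = \left(-11 + o\right) \left(- \frac{4}{7} + o\right)$)
$268 \left(Z{\left(g{\left(5,3 \right)} \right)} + 466\right) = 268 \left(\left(\frac{44}{7} + \left(\frac{1}{4 \cdot 5}\right)^{2} - \frac{81 \frac{1}{4 \cdot 5}}{7}\right) + 466\right) = 268 \left(\left(\frac{44}{7} + \left(\frac{1}{4} \cdot \frac{1}{5}\right)^{2} - \frac{81 \cdot \frac{1}{4} \cdot \frac{1}{5}}{7}\right) + 466\right) = 268 \left(\left(\frac{44}{7} + \left(\frac{1}{20}\right)^{2} - \frac{81}{140}\right) + 466\right) = 268 \left(\left(\frac{44}{7} + \frac{1}{400} - \frac{81}{140}\right) + 466\right) = 268 \left(\frac{15987}{2800} + 466\right) = 268 \cdot \frac{1320787}{2800} = \frac{88492729}{700}$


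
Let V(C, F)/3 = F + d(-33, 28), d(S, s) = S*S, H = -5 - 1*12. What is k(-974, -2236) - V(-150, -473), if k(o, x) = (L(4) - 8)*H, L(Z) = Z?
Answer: -1780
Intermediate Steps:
H = -17 (H = -5 - 12 = -17)
d(S, s) = S²
V(C, F) = 3267 + 3*F (V(C, F) = 3*(F + (-33)²) = 3*(F + 1089) = 3*(1089 + F) = 3267 + 3*F)
k(o, x) = 68 (k(o, x) = (4 - 8)*(-17) = -4*(-17) = 68)
k(-974, -2236) - V(-150, -473) = 68 - (3267 + 3*(-473)) = 68 - (3267 - 1419) = 68 - 1*1848 = 68 - 1848 = -1780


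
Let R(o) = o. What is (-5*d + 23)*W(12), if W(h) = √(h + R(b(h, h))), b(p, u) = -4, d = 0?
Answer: 46*√2 ≈ 65.054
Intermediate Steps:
W(h) = √(-4 + h) (W(h) = √(h - 4) = √(-4 + h))
(-5*d + 23)*W(12) = (-5*0 + 23)*√(-4 + 12) = (0 + 23)*√8 = 23*(2*√2) = 46*√2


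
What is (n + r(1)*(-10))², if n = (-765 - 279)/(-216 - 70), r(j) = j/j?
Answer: 824464/20449 ≈ 40.318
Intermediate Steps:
r(j) = 1
n = 522/143 (n = -1044/(-286) = -1044*(-1/286) = 522/143 ≈ 3.6503)
(n + r(1)*(-10))² = (522/143 + 1*(-10))² = (522/143 - 10)² = (-908/143)² = 824464/20449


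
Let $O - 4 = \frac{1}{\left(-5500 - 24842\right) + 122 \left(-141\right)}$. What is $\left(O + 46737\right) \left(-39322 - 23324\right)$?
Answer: $- \frac{23202555089423}{7924} \approx -2.9281 \cdot 10^{9}$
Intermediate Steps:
$O = \frac{190175}{47544}$ ($O = 4 + \frac{1}{\left(-5500 - 24842\right) + 122 \left(-141\right)} = 4 + \frac{1}{-30342 - 17202} = 4 + \frac{1}{-47544} = 4 - \frac{1}{47544} = \frac{190175}{47544} \approx 4.0$)
$\left(O + 46737\right) \left(-39322 - 23324\right) = \left(\frac{190175}{47544} + 46737\right) \left(-39322 - 23324\right) = \frac{2222254103}{47544} \left(-62646\right) = - \frac{23202555089423}{7924}$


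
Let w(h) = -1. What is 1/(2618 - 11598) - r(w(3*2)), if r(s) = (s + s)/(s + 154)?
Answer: 17807/1373940 ≈ 0.012961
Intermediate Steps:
r(s) = 2*s/(154 + s) (r(s) = (2*s)/(154 + s) = 2*s/(154 + s))
1/(2618 - 11598) - r(w(3*2)) = 1/(2618 - 11598) - 2*(-1)/(154 - 1) = 1/(-8980) - 2*(-1)/153 = -1/8980 - 2*(-1)/153 = -1/8980 - 1*(-2/153) = -1/8980 + 2/153 = 17807/1373940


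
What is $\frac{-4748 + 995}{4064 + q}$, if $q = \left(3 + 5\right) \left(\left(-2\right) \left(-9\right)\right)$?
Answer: $- \frac{3753}{4208} \approx -0.89187$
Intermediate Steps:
$q = 144$ ($q = 8 \cdot 18 = 144$)
$\frac{-4748 + 995}{4064 + q} = \frac{-4748 + 995}{4064 + 144} = - \frac{3753}{4208}$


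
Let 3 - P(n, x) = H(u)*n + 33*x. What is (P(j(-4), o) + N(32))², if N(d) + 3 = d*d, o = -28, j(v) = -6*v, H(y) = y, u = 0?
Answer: 3794704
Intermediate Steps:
P(n, x) = 3 - 33*x (P(n, x) = 3 - (0*n + 33*x) = 3 - (0 + 33*x) = 3 - 33*x)
N(d) = -3 + d² (N(d) = -3 + d*d = -3 + d²)
(P(j(-4), o) + N(32))² = ((3 - 33*(-28)) + (-3 + 32²))² = ((3 + 924) + (-3 + 1024))² = (927 + 1021)² = 1948² = 3794704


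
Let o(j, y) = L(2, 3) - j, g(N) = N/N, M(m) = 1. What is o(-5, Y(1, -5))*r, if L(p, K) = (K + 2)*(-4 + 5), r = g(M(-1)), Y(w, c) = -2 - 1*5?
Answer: 10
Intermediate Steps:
g(N) = 1
Y(w, c) = -7 (Y(w, c) = -2 - 5 = -7)
r = 1
L(p, K) = 2 + K (L(p, K) = (2 + K)*1 = 2 + K)
o(j, y) = 5 - j (o(j, y) = (2 + 3) - j = 5 - j)
o(-5, Y(1, -5))*r = (5 - 1*(-5))*1 = (5 + 5)*1 = 10*1 = 10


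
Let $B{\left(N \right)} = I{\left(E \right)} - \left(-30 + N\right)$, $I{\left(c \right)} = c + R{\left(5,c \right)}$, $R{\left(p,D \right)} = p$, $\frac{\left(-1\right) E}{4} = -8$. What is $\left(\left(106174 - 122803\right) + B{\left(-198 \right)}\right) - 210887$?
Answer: $-227251$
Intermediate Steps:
$E = 32$ ($E = \left(-4\right) \left(-8\right) = 32$)
$I{\left(c \right)} = 5 + c$ ($I{\left(c \right)} = c + 5 = 5 + c$)
$B{\left(N \right)} = 67 - N$ ($B{\left(N \right)} = \left(5 + 32\right) - \left(-30 + N\right) = 37 - \left(-30 + N\right) = 67 - N$)
$\left(\left(106174 - 122803\right) + B{\left(-198 \right)}\right) - 210887 = \left(\left(106174 - 122803\right) + \left(67 - -198\right)\right) - 210887 = \left(-16629 + \left(67 + 198\right)\right) - 210887 = \left(-16629 + 265\right) - 210887 = -16364 - 210887 = -227251$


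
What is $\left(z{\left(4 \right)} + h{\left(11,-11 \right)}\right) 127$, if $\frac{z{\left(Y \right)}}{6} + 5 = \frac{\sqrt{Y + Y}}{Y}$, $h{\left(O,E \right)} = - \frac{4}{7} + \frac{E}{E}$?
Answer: $- \frac{26289}{7} + 381 \sqrt{2} \approx -3216.8$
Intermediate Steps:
$h{\left(O,E \right)} = \frac{3}{7}$ ($h{\left(O,E \right)} = \left(-4\right) \frac{1}{7} + 1 = - \frac{4}{7} + 1 = \frac{3}{7}$)
$z{\left(Y \right)} = -30 + \frac{6 \sqrt{2}}{\sqrt{Y}}$ ($z{\left(Y \right)} = -30 + 6 \frac{\sqrt{Y + Y}}{Y} = -30 + 6 \frac{\sqrt{2 Y}}{Y} = -30 + 6 \frac{\sqrt{2} \sqrt{Y}}{Y} = -30 + 6 \frac{\sqrt{2}}{\sqrt{Y}} = -30 + \frac{6 \sqrt{2}}{\sqrt{Y}}$)
$\left(z{\left(4 \right)} + h{\left(11,-11 \right)}\right) 127 = \left(\left(-30 + \frac{6 \sqrt{2}}{2}\right) + \frac{3}{7}\right) 127 = \left(\left(-30 + 6 \sqrt{2} \cdot \frac{1}{2}\right) + \frac{3}{7}\right) 127 = \left(\left(-30 + 3 \sqrt{2}\right) + \frac{3}{7}\right) 127 = \left(- \frac{207}{7} + 3 \sqrt{2}\right) 127 = - \frac{26289}{7} + 381 \sqrt{2}$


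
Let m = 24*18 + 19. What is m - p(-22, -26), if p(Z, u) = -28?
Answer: 479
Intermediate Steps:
m = 451 (m = 432 + 19 = 451)
m - p(-22, -26) = 451 - 1*(-28) = 451 + 28 = 479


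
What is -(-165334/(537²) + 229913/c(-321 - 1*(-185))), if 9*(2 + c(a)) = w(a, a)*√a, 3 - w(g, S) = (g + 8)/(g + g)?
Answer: 91296477812269/2926945350 + 88976331*I*√34/10150 ≈ 31192.0 + 51115.0*I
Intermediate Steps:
w(g, S) = 3 - (8 + g)/(2*g) (w(g, S) = 3 - (g + 8)/(g + g) = 3 - (8 + g)/(2*g))
c(a) = -2 + √a*(5/2 - 4/a)/9 (c(a) = -2 + ((5/2 - 4/a)*√a)/9 = -2 + (√a*(5/2 - 4/a))/9 = -2 + √a*(5/2 - 4/a)/9)
-(-165334/(537²) + 229913/c(-321 - 1*(-185))) = -(-165334/(537²) + 229913/(((-8 - 36*√(-321 - 1*(-185)) + 5*(-321 - 1*(-185)))/(18*√(-321 - 1*(-185)))))) = -(-165334/288369 + 229913/(((-8 - 36*√(-321 + 185) + 5*(-321 + 185))/(18*√(-321 + 185))))) = -(-165334*1/288369 + 229913/(((-8 - 72*I*√34 + 5*(-136))/(18*√(-136))))) = -(-165334/288369 + 229913/(((-I*√34/68)*(-8 - 72*I*√34 - 680)/18))) = -(-165334/288369 + 229913/(((-I*√34/68)*(-688 - 72*I*√34)/18))) = -(-165334/288369 + 229913/((-I*√34*(-688 - 72*I*√34)/1224))) = -(-165334/288369 + 229913*(36*I*√34/(-688 - 72*I*√34))) = -(-165334/288369 + 8276868*I*√34/(-688 - 72*I*√34)) = 165334/288369 - 8276868*I*√34/(-688 - 72*I*√34)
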